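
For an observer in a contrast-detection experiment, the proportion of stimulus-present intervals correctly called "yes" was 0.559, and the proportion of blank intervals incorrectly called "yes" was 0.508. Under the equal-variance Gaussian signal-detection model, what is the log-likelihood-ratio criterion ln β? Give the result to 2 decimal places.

z(H) = z(0.559) = 0.148
z(FA) = z(0.508) = 0.020
ln β = −½·[z(H)² − z(FA)²] = −0.5 × (0.022 − 0.000) = -0.011

ln β = -0.01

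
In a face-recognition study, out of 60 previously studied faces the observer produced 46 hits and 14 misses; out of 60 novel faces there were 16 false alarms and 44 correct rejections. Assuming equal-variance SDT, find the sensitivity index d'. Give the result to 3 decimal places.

d' = 1.351

H = 46/60 = 0.7667
FA = 16/60 = 0.2667
z(H) = z(0.7667) = 0.7280
z(FA) = z(0.2667) = -0.6228
d' = z(H) − z(FA) = 0.7280 − (-0.6228) = 1.3508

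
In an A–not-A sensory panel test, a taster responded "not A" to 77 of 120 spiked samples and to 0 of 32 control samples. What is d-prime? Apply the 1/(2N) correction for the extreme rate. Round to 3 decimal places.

d-prime = 2.517

The false-alarm rate is 0/32 = 0, so apply the 1/(2N) correction: FA → 1/(2·32) = 0.01562.
z(H) = z(0.64167) = 0.3629
z(FA) = z(0.01562) = -2.1540
d' = 0.3629 − (-2.1540) = 2.5169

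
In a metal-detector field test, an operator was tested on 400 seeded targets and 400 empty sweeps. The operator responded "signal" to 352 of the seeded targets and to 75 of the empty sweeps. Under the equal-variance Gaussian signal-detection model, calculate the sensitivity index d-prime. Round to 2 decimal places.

d-prime = 2.06

H = 352/400 = 0.8800
FA = 75/400 = 0.1875
z(0.8800) = 1.175, z(0.1875) = -0.887
d' = z(H) − z(FA) = 1.175 − (-0.887) = 2.062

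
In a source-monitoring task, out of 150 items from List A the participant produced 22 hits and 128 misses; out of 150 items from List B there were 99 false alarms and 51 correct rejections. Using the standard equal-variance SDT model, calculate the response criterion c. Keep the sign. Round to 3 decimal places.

c = 0.319

H = 22/150 = 0.1467
FA = 99/150 = 0.6600
z(H) = z(0.1467) = -1.0507
z(FA) = z(0.6600) = 0.4125
c = −½·[z(H) + z(FA)] = −0.5 × (-1.0507 + 0.4125) = 0.3191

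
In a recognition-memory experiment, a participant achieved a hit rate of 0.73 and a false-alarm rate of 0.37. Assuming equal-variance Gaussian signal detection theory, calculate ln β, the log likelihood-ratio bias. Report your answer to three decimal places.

z(H) = 0.6128
z(FA) = -0.3319
ln β = −½·[z(H)² − z(FA)²] = −0.5 × (0.3755 − 0.1102) = -0.13265

ln β = -0.133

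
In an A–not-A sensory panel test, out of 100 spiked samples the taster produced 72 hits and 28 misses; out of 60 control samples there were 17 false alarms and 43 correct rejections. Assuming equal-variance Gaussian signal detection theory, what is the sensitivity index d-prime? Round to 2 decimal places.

d-prime = 1.16

H = 72/100 = 0.7200
FA = 17/60 = 0.2833
z(H) = z(0.7200) = 0.5828
z(FA) = z(0.2833) = -0.5731
d' = z(H) − z(FA) = 0.5828 − (-0.5731) = 1.1559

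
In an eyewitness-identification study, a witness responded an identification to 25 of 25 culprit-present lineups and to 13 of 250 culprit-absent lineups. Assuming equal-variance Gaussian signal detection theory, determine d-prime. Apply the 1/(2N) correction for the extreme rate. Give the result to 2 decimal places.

d-prime = 3.68

The hit rate is 25/25 = 1, so apply the 1/(2N) correction: H → 1 − 1/(2·25) = 0.98000.
z(H) = z(0.98000) = 2.054
z(FA) = z(0.05200) = -1.626
d' = 2.054 − (-1.626) = 3.680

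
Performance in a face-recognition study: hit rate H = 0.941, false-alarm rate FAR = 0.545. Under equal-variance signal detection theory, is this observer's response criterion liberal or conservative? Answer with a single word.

liberal

z(H) = 1.563, z(FA) = 0.113
c = −½·(z(H) + z(FA)) = -0.838
c < 0 → liberal criterion (biased toward responding “yes”).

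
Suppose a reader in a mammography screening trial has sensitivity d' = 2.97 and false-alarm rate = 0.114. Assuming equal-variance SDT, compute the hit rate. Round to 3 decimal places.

hit rate = 0.961

z(false-alarm rate) = z(0.114) = -1.2055
z(H) = z(FA) + d' = -1.2055 + 2.97 = 1.7645
hit rate = Φ(1.7645) = 0.9612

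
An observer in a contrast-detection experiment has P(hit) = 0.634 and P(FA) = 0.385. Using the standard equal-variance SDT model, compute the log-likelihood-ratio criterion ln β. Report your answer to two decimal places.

ln β = -0.02

Φ⁻¹(0.634) = 0.342, Φ⁻¹(0.385) = -0.292
ln β = −½·[z(H)² − z(FA)²] = −0.5 × (0.117 − 0.085) = -0.016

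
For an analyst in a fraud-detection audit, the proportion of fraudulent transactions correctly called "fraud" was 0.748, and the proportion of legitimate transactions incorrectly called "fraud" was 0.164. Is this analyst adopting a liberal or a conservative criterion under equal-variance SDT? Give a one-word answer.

z(H) = 0.668, z(FA) = -0.978
c = −½·(z(H) + z(FA)) = 0.155
c > 0 → conservative criterion (biased toward responding “no”).

conservative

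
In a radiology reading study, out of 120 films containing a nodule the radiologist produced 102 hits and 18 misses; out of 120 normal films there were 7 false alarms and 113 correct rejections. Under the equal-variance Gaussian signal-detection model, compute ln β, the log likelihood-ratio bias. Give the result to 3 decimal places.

ln β = 0.694

H = 102/120 = 0.8500
FA = 7/120 = 0.0583
z(H) = z(0.8500) = 1.0364
z(FA) = z(0.0583) = -1.5692
ln β = −½·[z(H)² − z(FA)²] = −0.5 × (1.0741 − 2.4624) = 0.69415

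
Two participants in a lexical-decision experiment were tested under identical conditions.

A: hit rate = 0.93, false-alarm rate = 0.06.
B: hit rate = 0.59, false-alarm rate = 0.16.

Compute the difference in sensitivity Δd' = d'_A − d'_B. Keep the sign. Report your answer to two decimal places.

Δd' = 1.81

A: z(0.93) = 1.476, z(0.06) = -1.555, d' = 3.031
B: z(0.59) = 0.228, z(0.16) = -0.994, d' = 1.222
Δd' = d'_A − d'_B = 3.031 − 1.222 = 1.809
A has the higher sensitivity.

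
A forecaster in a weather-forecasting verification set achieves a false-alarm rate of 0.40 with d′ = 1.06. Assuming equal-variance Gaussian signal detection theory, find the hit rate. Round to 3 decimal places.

z(false-alarm rate) = z(0.40) = -0.2533
z(H) = z(FA) + d' = -0.2533 + 1.06 = 0.8067
hit rate = Φ(0.8067) = 0.7901

hit rate = 0.790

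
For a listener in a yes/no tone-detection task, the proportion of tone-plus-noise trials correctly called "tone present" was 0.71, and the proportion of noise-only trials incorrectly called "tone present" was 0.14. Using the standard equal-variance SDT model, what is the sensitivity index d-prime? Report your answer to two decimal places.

d-prime = 1.63

z(H) = 0.5534
z(FA) = -1.0803
d' = z(H) − z(FA) = 0.5534 − (-1.0803) = 1.6337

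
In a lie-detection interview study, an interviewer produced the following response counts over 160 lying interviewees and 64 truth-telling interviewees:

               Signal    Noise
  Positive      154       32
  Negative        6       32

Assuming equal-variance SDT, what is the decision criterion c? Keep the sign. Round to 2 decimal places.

c = -0.89

H = 154/160 = 0.9625
FA = 32/64 = 0.5000
Φ⁻¹(0.9625) = 1.780, Φ⁻¹(0.5000) = 0.000
c = −½·[z(H) + z(FA)] = −0.5 × (1.780 + 0.000) = -0.890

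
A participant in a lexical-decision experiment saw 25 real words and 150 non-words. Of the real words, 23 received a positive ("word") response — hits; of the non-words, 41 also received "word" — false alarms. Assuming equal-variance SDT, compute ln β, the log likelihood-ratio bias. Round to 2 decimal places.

H = 23/25 = 0.9200
FA = 41/150 = 0.2733
Φ⁻¹(H) = Φ⁻¹(0.9200) = 1.405
Φ⁻¹(FA) = Φ⁻¹(0.2733) = -0.603
ln β = −½·[z(H)² − z(FA)²] = −0.5 × (1.974 − 0.364) = -0.805

ln β = -0.81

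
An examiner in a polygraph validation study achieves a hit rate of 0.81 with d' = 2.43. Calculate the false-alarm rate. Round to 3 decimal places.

z(hit rate) = z(0.81) = 0.8779
z(FA) = z(H) − d' = 0.8779 − 2.43 = -1.5521
false-alarm rate = Φ(-1.5521) = 0.0603

false-alarm rate = 0.060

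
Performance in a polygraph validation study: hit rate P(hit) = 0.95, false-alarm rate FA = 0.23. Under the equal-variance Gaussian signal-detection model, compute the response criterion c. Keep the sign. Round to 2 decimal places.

c = -0.45

z(H) = 1.645
z(FA) = -0.739
c = −½·[z(H) + z(FA)] = −0.5 × (1.645 + (-0.739)) = -0.453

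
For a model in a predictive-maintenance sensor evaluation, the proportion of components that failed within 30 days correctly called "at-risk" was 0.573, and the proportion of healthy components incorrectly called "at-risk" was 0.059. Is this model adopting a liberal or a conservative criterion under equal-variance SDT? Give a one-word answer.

conservative

z(H) = 0.184, z(FA) = -1.563
c = −½·(z(H) + z(FA)) = 0.6895
c > 0 → conservative criterion (biased toward responding “no”).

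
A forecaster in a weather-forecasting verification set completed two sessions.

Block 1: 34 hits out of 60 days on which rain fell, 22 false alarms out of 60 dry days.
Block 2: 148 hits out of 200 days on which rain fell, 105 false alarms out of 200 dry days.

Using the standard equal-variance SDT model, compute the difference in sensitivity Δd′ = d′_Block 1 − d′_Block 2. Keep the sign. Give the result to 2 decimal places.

Δd′ = -0.07

Block 1: z(0.5667) = 0.168, z(0.3667) = -0.341, d' = 0.509
Block 2: z(0.7400) = 0.643, z(0.5250) = 0.063, d' = 0.580
Δd' = d'_Block 1 − d'_Block 2 = 0.509 − 0.580 = -0.071
Block 2 has the higher sensitivity.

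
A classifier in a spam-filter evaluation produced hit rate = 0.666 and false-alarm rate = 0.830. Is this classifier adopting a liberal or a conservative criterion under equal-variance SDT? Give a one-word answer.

z(H) = 0.429, z(FA) = 0.954
c = −½·(z(H) + z(FA)) = -0.6915
c < 0 → liberal criterion (biased toward responding “yes”).

liberal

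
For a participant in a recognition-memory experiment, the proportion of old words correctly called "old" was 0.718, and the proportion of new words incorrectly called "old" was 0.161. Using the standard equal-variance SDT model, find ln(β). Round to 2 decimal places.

ln β = 0.32

z(H) = z(0.718) = 0.577
z(FA) = z(0.161) = -0.990
ln β = −½·[z(H)² − z(FA)²] = −0.5 × (0.333 − 0.980) = 0.3235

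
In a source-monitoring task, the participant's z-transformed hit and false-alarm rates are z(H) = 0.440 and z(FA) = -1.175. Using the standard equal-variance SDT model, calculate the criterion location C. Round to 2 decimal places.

c = −½·[z(H) + z(FA)] = −½·(0.440 + (-1.175)) = 0.3675

C = 0.37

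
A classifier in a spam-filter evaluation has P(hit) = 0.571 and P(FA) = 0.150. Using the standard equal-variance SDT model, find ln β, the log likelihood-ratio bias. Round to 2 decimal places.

ln β = 0.52

z(H) = z(0.571) = 0.179
z(FA) = z(0.150) = -1.036
ln β = −½·[z(H)² − z(FA)²] = −0.5 × (0.032 − 1.073) = 0.5205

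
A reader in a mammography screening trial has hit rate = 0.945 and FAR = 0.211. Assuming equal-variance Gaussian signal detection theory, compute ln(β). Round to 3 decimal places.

ln β = -0.955

z(0.945) = 1.5982, z(0.211) = -0.8030
ln β = −½·[z(H)² − z(FA)²] = −0.5 × (2.5542 − 0.6448) = -0.9547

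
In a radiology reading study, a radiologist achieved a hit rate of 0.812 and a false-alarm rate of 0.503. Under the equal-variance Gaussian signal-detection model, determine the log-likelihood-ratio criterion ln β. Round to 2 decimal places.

z(H) = 0.885
z(FA) = 0.008
ln β = −½·[z(H)² − z(FA)²] = −0.5 × (0.783 − 0.000) = -0.3915

ln β = -0.39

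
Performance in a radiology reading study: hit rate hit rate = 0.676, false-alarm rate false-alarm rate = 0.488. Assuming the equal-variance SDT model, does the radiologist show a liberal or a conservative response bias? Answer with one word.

z(H) = 0.457, z(FA) = -0.030
c = −½·(z(H) + z(FA)) = -0.2135
c < 0 → liberal criterion (biased toward responding “yes”).

liberal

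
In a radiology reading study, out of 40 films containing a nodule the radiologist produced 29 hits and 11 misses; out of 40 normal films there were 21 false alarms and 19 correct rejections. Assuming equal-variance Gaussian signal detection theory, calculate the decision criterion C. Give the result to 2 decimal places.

H = 29/40 = 0.7250
FA = 21/40 = 0.5250
z(0.7250) = 0.5978, z(0.5250) = 0.0627
c = −½·[z(H) + z(FA)] = −0.5 × (0.5978 + 0.0627) = -0.33025
c < 0: the radiologist has a liberal response bias.

C = -0.33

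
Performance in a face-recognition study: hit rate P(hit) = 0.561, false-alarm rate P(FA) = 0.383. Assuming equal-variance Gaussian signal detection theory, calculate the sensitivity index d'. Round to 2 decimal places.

z(0.561) = 0.154, z(0.383) = -0.298
d' = z(H) − z(FA) = 0.154 − (-0.298) = 0.452

d' = 0.45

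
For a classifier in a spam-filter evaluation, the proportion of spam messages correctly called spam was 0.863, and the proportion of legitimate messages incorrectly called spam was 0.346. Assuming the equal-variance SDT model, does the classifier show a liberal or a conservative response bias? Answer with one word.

liberal

z(H) = 1.094, z(FA) = -0.396
c = −½·(z(H) + z(FA)) = -0.349
c < 0 → liberal criterion (biased toward responding “yes”).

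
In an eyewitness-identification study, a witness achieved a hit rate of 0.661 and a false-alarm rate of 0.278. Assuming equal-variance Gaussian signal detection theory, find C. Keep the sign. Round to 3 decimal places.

C = 0.087

z(H) = z(0.661) = 0.4152
z(FA) = z(0.278) = -0.5888
c = −½·[z(H) + z(FA)] = −0.5 × (0.4152 + (-0.5888)) = 0.0868
c > 0: the witness has a conservative response bias.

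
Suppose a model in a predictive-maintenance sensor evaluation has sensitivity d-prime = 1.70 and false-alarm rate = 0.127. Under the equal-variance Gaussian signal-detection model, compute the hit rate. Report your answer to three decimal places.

hit rate = 0.712

z(false-alarm rate) = z(0.127) = -1.1407
z(H) = z(FA) + d' = -1.1407 + 1.70 = 0.5593
hit rate = Φ(0.5593) = 0.7120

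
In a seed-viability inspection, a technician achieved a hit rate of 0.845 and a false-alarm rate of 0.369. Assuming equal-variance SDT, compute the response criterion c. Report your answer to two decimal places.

c = -0.34

z(H) = 1.0152
z(FA) = -0.3345
c = −½·[z(H) + z(FA)] = −0.5 × (1.0152 + (-0.3345)) = -0.34035
c < 0: the technician has a liberal response bias.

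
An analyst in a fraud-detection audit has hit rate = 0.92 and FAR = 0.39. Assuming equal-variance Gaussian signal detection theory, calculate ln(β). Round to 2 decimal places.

ln β = -0.95

z(0.92) = 1.405, z(0.39) = -0.279
ln β = −½·[z(H)² − z(FA)²] = −0.5 × (1.974 − 0.078) = -0.948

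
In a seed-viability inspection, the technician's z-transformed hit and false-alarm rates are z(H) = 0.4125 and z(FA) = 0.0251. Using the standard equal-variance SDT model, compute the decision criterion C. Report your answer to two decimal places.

C = -0.22

c = −½·[z(H) + z(FA)] = −½·(0.4125 + 0.0251) = -0.2188
c < 0: the technician has a liberal response bias.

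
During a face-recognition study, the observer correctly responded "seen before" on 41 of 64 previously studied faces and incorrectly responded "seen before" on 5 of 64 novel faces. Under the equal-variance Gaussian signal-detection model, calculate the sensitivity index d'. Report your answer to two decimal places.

H = 41/64 = 0.6406
FA = 5/64 = 0.0781
Φ⁻¹(H) = 0.360
Φ⁻¹(FA) = -1.418
d' = z(H) − z(FA) = 0.360 − (-1.418) = 1.778

d' = 1.78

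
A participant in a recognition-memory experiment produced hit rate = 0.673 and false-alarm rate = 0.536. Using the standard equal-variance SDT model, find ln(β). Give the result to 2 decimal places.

z(H) = z(0.673) = 0.448
z(FA) = z(0.536) = 0.090
ln β = −½·[z(H)² − z(FA)²] = −0.5 × (0.201 − 0.008) = -0.0965

ln β = -0.10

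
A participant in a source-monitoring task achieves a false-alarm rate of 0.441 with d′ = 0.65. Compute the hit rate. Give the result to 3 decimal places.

hit rate = 0.692

z(false-alarm rate) = z(0.441) = -0.1484
z(H) = z(FA) + d' = -0.1484 + 0.65 = 0.5016
hit rate = Φ(0.5016) = 0.6920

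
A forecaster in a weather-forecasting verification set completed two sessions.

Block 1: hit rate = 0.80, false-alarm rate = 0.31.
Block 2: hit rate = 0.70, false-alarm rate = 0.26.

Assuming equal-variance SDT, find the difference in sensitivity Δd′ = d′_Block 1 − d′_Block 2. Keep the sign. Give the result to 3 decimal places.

Block 1: z(0.80) = 0.8416, z(0.31) = -0.4959, d' = 1.3375
Block 2: z(0.70) = 0.5244, z(0.26) = -0.6433, d' = 1.1677
Δd' = d'_Block 1 − d'_Block 2 = 1.3375 − 1.1677 = 0.1698
Block 1 has the higher sensitivity.

Δd′ = 0.170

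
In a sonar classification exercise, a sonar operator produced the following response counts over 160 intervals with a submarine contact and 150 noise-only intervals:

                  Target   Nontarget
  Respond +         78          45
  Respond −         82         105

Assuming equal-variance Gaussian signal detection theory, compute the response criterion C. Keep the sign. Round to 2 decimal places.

H = 78/160 = 0.4875
FA = 45/150 = 0.3000
z(0.4875) = -0.031, z(0.3000) = -0.524
c = −½·[z(H) + z(FA)] = −0.5 × (-0.031 + (-0.524)) = 0.2775

C = 0.28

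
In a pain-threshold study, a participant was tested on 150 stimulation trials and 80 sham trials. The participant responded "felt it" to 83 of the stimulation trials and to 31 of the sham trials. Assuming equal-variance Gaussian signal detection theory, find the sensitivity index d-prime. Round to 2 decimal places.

H = 83/150 = 0.5533
FA = 31/80 = 0.3875
z(H) = 0.134
z(FA) = -0.286
d' = z(H) − z(FA) = 0.134 − (-0.286) = 0.420

d-prime = 0.42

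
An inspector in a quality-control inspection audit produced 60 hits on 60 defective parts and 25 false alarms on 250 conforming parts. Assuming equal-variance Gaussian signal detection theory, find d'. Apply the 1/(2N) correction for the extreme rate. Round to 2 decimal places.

d' = 3.68

The hit rate is 60/60 = 1, so apply the 1/(2N) correction: H → 1 − 1/(2·60) = 0.99167.
z(H) = z(0.99167) = 2.394
z(FA) = z(0.10000) = -1.282
d' = 2.394 − (-1.282) = 3.676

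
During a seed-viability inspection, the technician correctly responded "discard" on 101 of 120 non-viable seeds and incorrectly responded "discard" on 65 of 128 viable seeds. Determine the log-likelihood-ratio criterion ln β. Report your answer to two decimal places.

H = 101/120 = 0.8417
FA = 65/128 = 0.5078
Φ⁻¹(0.8417) = 1.001, Φ⁻¹(0.5078) = 0.020
ln β = −½·[z(H)² − z(FA)²] = −0.5 × (1.002 − 0.000) = -0.501

ln β = -0.50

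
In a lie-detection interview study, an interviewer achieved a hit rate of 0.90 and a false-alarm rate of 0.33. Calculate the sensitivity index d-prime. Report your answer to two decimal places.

d-prime = 1.72

z(H) = z(0.90) = 1.282
z(FA) = z(0.33) = -0.440
d' = z(H) − z(FA) = 1.282 − (-0.440) = 1.722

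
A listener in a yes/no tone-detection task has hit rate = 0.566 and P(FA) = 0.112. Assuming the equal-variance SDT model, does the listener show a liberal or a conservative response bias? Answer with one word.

conservative

z(H) = 0.166, z(FA) = -1.216
c = −½·(z(H) + z(FA)) = 0.525
c > 0 → conservative criterion (biased toward responding “no”).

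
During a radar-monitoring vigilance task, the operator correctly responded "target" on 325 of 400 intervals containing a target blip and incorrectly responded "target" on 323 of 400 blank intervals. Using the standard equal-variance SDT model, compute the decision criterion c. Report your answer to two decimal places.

H = 325/400 = 0.8125
FA = 323/400 = 0.8075
z(H) = z(0.8125) = 0.8871
z(FA) = z(0.8075) = 0.8687
c = −½·[z(H) + z(FA)] = −0.5 × (0.8871 + 0.8687) = -0.8779
c < 0: the operator has a liberal response bias.

c = -0.88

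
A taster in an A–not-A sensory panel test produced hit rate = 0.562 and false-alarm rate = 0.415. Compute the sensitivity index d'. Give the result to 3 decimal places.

Φ⁻¹(H) = Φ⁻¹(0.562) = 0.1560
Φ⁻¹(FA) = Φ⁻¹(0.415) = -0.2147
d' = z(H) − z(FA) = 0.1560 − (-0.2147) = 0.3707

d' = 0.371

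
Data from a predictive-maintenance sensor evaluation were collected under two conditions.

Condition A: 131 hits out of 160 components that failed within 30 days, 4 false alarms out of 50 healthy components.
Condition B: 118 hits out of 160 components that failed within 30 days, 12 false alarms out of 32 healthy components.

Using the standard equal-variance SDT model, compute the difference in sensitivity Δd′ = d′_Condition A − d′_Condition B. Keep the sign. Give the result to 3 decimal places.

Condition A: z(0.8187) = 0.9104, z(0.0800) = -1.4051, d' = 2.3155
Condition B: z(0.7375) = 0.6357, z(0.3750) = -0.3186, d' = 0.9543
Δd' = d'_Condition A − d'_Condition B = 2.3155 − 0.9543 = 1.3612
Condition A has the higher sensitivity.

Δd′ = 1.361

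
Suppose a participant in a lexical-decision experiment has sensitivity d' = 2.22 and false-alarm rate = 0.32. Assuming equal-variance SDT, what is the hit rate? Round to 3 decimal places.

z(false-alarm rate) = z(0.32) = -0.4677
z(H) = z(FA) + d' = -0.4677 + 2.22 = 1.7523
hit rate = Φ(1.7523) = 0.9601

hit rate = 0.960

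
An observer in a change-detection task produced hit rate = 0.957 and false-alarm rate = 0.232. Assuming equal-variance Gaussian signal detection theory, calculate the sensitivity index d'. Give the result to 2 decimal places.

z(0.957) = 1.717, z(0.232) = -0.732
d' = z(H) − z(FA) = 1.717 − (-0.732) = 2.449

d' = 2.45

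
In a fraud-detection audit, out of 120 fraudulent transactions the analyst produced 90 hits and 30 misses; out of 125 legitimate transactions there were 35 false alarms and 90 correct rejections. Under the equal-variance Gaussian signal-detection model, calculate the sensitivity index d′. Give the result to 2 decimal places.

H = 90/120 = 0.7500
FA = 35/125 = 0.2800
Φ⁻¹(0.7500) = 0.674, Φ⁻¹(0.2800) = -0.583
d' = z(H) − z(FA) = 0.674 − (-0.583) = 1.257

d′ = 1.26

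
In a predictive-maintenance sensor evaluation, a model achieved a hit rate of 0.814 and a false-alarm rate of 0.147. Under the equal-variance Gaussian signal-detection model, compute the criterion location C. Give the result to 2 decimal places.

z(H) = z(0.814) = 0.893
z(FA) = z(0.147) = -1.049
c = −½·[z(H) + z(FA)] = −0.5 × (0.893 + (-1.049)) = 0.078

C = 0.08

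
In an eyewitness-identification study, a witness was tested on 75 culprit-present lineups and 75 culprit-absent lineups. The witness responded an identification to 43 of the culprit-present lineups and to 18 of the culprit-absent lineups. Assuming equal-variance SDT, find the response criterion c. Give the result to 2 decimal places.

c = 0.26

H = 43/75 = 0.5733
FA = 18/75 = 0.2400
Φ⁻¹(H) = Φ⁻¹(0.5733) = 0.1848
Φ⁻¹(FA) = Φ⁻¹(0.2400) = -0.7063
c = −½·[z(H) + z(FA)] = −0.5 × (0.1848 + (-0.7063)) = 0.26075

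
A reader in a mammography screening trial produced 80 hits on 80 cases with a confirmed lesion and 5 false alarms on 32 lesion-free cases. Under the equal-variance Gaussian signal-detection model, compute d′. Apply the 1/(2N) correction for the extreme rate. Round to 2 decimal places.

The hit rate is 80/80 = 1, so apply the 1/(2N) correction: H → 1 − 1/(2·80) = 0.99375.
z(H) = z(0.99375) = 2.498
z(FA) = z(0.15625) = -1.010
d' = 2.498 − (-1.010) = 3.508

d′ = 3.51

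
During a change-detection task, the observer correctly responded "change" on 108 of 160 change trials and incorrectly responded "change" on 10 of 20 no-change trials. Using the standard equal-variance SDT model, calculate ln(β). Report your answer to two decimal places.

H = 108/160 = 0.6750
FA = 10/20 = 0.5000
Φ⁻¹(H) = Φ⁻¹(0.6750) = 0.454
Φ⁻¹(FA) = Φ⁻¹(0.5000) = 0.000
ln β = −½·[z(H)² − z(FA)²] = −0.5 × (0.206 − 0.000) = -0.103

ln β = -0.10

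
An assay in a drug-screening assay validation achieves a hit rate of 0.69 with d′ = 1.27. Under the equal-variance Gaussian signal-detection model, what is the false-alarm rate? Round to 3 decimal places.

false-alarm rate = 0.219

z(hit rate) = z(0.69) = 0.4959
z(FA) = z(H) − d' = 0.4959 − 1.27 = -0.7741
false-alarm rate = Φ(-0.7741) = 0.2194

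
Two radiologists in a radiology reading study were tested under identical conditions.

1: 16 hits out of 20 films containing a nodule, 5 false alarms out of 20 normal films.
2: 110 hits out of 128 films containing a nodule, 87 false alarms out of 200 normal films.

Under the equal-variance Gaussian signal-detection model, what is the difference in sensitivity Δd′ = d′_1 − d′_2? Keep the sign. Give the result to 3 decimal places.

Δd′ = 0.275

1: z(0.8000) = 0.8416, z(0.2500) = -0.6745, d' = 1.5161
2: z(0.8594) = 1.0776, z(0.4350) = -0.1637, d' = 1.2413
Δd' = d'_1 − d'_2 = 1.5161 − 1.2413 = 0.2748
1 has the higher sensitivity.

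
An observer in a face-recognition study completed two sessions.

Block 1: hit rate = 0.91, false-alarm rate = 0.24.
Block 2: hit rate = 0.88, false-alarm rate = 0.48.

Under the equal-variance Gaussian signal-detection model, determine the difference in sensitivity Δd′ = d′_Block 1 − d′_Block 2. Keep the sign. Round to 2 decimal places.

Δd′ = 0.82

Block 1: z(0.91) = 1.341, z(0.24) = -0.706, d' = 2.047
Block 2: z(0.88) = 1.175, z(0.48) = -0.050, d' = 1.225
Δd' = d'_Block 1 − d'_Block 2 = 2.047 − 1.225 = 0.822
Block 1 has the higher sensitivity.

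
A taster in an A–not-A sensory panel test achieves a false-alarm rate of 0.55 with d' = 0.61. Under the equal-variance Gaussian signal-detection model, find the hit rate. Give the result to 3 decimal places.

hit rate = 0.769

z(false-alarm rate) = z(0.55) = 0.1257
z(H) = z(FA) + d' = 0.1257 + 0.61 = 0.7357
hit rate = Φ(0.7357) = 0.7690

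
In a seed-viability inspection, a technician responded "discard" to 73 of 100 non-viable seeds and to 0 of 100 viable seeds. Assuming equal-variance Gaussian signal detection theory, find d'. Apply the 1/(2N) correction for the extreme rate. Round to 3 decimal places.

d' = 3.189

The false-alarm rate is 0/100 = 0, so apply the 1/(2N) correction: FA → 1/(2·100) = 0.00500.
z(H) = z(0.73000) = 0.6128
z(FA) = z(0.00500) = -2.5758
d' = 0.6128 − (-2.5758) = 3.1886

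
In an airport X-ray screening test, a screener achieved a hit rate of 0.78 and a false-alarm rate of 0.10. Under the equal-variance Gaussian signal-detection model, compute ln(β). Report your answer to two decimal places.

Φ⁻¹(H) = Φ⁻¹(0.78) = 0.772
Φ⁻¹(FA) = Φ⁻¹(0.10) = -1.282
ln β = −½·[z(H)² − z(FA)²] = −0.5 × (0.596 − 1.644) = 0.524

ln β = 0.52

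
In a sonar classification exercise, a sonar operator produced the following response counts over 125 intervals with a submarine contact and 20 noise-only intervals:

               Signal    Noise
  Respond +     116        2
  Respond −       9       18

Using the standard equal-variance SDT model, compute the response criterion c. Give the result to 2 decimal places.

c = -0.09

H = 116/125 = 0.9280
FA = 2/20 = 0.1000
Φ⁻¹(0.9280) = 1.4611, Φ⁻¹(0.1000) = -1.2816
c = −½·[z(H) + z(FA)] = −0.5 × (1.4611 + (-1.2816)) = -0.08975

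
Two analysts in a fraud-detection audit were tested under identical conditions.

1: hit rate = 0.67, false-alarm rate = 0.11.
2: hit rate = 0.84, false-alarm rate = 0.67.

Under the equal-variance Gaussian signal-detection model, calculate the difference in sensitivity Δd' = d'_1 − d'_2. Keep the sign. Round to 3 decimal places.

Δd' = 1.112

1: z(0.67) = 0.4399, z(0.11) = -1.2265, d' = 1.6664
2: z(0.84) = 0.9945, z(0.67) = 0.4399, d' = 0.5546
Δd' = d'_1 − d'_2 = 1.6664 − 0.5546 = 1.1118
1 has the higher sensitivity.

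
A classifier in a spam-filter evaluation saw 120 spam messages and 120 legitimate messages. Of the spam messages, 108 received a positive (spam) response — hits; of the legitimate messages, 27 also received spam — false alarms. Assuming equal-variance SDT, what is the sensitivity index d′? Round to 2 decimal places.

H = 108/120 = 0.9000
FA = 27/120 = 0.2250
Φ⁻¹(H) = 1.2816
Φ⁻¹(FA) = -0.7554
d' = z(H) − z(FA) = 1.2816 − (-0.7554) = 2.0370

d′ = 2.04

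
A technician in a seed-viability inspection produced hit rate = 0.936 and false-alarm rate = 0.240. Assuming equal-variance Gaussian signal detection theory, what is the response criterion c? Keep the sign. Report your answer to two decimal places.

c = -0.41

Φ⁻¹(H) = Φ⁻¹(0.936) = 1.5220
Φ⁻¹(FA) = Φ⁻¹(0.240) = -0.7063
c = −½·[z(H) + z(FA)] = −0.5 × (1.5220 + (-0.7063)) = -0.40785
c < 0: the technician has a liberal response bias.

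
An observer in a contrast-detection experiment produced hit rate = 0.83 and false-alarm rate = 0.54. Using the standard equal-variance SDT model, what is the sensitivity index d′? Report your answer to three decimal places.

d′ = 0.854

z(0.83) = 0.9542, z(0.54) = 0.1004
d' = z(H) − z(FA) = 0.9542 − 0.1004 = 0.8538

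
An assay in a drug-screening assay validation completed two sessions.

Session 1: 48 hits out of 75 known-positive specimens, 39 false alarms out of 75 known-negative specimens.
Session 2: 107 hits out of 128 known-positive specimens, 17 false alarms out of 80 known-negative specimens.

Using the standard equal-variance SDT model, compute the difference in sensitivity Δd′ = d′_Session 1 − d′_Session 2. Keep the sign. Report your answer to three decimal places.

Δd′ = -1.467

Session 1: z(0.6400) = 0.3585, z(0.5200) = 0.0502, d' = 0.3083
Session 2: z(0.8359) = 0.9777, z(0.2125) = -0.7978, d' = 1.7755
Δd' = d'_Session 1 − d'_Session 2 = 0.3083 − 1.7755 = -1.4672
Session 2 has the higher sensitivity.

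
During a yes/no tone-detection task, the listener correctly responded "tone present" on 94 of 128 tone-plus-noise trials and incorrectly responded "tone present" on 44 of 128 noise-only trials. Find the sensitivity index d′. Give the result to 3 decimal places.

H = 94/128 = 0.7344
FA = 44/128 = 0.3438
z(H) = 0.6262
z(FA) = -0.4021
d' = z(H) − z(FA) = 0.6262 − (-0.4021) = 1.0283

d′ = 1.028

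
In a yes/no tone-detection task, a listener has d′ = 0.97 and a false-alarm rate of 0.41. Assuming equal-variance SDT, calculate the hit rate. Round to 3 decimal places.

hit rate = 0.771

z(false-alarm rate) = z(0.41) = -0.2275
z(H) = z(FA) + d' = -0.2275 + 0.97 = 0.7425
hit rate = Φ(0.7425) = 0.7711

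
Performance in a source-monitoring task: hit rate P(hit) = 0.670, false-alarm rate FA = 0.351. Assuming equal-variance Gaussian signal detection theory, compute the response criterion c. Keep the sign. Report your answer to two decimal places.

z(H) = z(0.670) = 0.440
z(FA) = z(0.351) = -0.383
c = −½·[z(H) + z(FA)] = −0.5 × (0.440 + (-0.383)) = -0.0285
c < 0: the participant has a liberal response bias.

c = -0.03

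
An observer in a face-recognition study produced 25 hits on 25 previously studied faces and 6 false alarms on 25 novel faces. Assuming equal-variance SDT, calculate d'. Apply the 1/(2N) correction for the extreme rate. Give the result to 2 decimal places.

d' = 2.76

The hit rate is 25/25 = 1, so apply the 1/(2N) correction: H → 1 − 1/(2·25) = 0.98000.
z(H) = z(0.98000) = 2.054
z(FA) = z(0.24000) = -0.706
d' = 2.054 − (-0.706) = 2.760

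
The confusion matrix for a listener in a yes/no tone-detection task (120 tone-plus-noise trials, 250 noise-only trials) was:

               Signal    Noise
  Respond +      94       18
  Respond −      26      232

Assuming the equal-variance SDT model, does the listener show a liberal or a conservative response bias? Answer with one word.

z(H) = 0.784, z(FA) = -1.461
c = −½·(z(H) + z(FA)) = 0.3385
c > 0 → conservative criterion (biased toward responding “no”).

conservative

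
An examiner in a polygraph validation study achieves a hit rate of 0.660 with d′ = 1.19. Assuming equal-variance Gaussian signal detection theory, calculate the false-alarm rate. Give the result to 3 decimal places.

false-alarm rate = 0.218

z(hit rate) = z(0.660) = 0.4125
z(FA) = z(H) − d' = 0.4125 − 1.19 = -0.7775
false-alarm rate = Φ(-0.7775) = 0.2184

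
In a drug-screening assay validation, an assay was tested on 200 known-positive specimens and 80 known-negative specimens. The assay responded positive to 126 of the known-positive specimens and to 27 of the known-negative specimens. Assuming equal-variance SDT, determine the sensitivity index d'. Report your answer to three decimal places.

H = 126/200 = 0.6300
FA = 27/80 = 0.3375
z(0.6300) = 0.3319, z(0.3375) = -0.4193
d' = z(H) − z(FA) = 0.3319 − (-0.4193) = 0.7512

d' = 0.751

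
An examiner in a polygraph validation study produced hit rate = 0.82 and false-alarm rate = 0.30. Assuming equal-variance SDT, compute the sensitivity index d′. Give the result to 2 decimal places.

Φ⁻¹(0.82) = 0.915, Φ⁻¹(0.30) = -0.524
d' = z(H) − z(FA) = 0.915 − (-0.524) = 1.439

d′ = 1.44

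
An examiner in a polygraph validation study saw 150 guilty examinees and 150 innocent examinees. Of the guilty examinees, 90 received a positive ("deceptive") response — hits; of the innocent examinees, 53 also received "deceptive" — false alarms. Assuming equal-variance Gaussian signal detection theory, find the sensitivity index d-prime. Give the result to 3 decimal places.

d-prime = 0.630

H = 90/150 = 0.6000
FA = 53/150 = 0.3533
z(0.6000) = 0.2533, z(0.3533) = -0.3764
d' = z(H) − z(FA) = 0.2533 − (-0.3764) = 0.6297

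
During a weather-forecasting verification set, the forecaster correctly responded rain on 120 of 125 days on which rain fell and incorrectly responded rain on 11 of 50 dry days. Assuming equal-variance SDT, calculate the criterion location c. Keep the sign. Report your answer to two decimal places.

H = 120/125 = 0.9600
FA = 11/50 = 0.2200
z(H) = z(0.9600) = 1.751
z(FA) = z(0.2200) = -0.772
c = −½·[z(H) + z(FA)] = −0.5 × (1.751 + (-0.772)) = -0.4895

c = -0.49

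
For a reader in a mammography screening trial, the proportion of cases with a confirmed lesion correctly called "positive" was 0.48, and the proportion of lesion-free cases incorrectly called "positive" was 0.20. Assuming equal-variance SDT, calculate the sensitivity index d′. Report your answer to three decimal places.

d′ = 0.791

Φ⁻¹(H) = -0.0502
Φ⁻¹(FA) = -0.8416
d' = z(H) − z(FA) = -0.0502 − (-0.8416) = 0.7914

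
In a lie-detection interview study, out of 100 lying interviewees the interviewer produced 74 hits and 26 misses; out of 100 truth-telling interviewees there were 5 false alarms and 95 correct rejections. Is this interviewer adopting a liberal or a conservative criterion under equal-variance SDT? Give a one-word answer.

z(H) = 0.643, z(FA) = -1.645
c = −½·(z(H) + z(FA)) = 0.501
c > 0 → conservative criterion (biased toward responding “no”).

conservative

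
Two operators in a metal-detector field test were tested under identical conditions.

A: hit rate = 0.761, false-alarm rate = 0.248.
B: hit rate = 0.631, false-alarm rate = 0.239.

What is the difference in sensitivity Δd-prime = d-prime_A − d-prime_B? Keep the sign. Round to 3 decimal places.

Δd-prime = 0.346

A: z(0.761) = 0.7095, z(0.248) = -0.6808, d' = 1.3903
B: z(0.631) = 0.3345, z(0.239) = -0.7095, d' = 1.0440
Δd' = d'_A − d'_B = 1.3903 − 1.0440 = 0.3463
A has the higher sensitivity.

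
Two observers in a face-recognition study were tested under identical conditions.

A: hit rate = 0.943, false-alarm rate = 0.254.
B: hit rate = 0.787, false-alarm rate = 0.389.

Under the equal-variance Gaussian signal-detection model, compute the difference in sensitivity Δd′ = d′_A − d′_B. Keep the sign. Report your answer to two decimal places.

A: z(0.943) = 1.580, z(0.254) = -0.662, d' = 2.242
B: z(0.787) = 0.796, z(0.389) = -0.282, d' = 1.078
Δd' = d'_A − d'_B = 2.242 − 1.078 = 1.164
A has the higher sensitivity.

Δd′ = 1.16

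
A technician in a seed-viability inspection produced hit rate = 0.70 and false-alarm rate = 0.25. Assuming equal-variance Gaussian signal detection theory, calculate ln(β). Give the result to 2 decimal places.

z(0.70) = 0.524, z(0.25) = -0.674
ln β = −½·[z(H)² − z(FA)²] = −0.5 × (0.275 − 0.454) = 0.0895

ln β = 0.09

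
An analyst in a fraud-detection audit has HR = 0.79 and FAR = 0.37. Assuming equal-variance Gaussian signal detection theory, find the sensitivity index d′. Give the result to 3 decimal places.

d′ = 1.138

z(H) = z(0.79) = 0.8064
z(FA) = z(0.37) = -0.3319
d' = z(H) − z(FA) = 0.8064 − (-0.3319) = 1.1383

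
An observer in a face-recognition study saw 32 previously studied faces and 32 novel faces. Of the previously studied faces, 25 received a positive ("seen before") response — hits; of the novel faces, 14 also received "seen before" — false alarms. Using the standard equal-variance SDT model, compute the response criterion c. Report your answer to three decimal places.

H = 25/32 = 0.7812
FA = 14/32 = 0.4375
z(H) = 0.7763
z(FA) = -0.1573
c = −½·[z(H) + z(FA)] = −0.5 × (0.7763 + (-0.1573)) = -0.3095

c = -0.310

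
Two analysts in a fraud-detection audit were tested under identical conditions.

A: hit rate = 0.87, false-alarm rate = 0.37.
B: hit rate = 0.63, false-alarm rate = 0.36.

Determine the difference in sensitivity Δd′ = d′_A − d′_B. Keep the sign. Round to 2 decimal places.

Δd′ = 0.77

A: z(0.87) = 1.126, z(0.37) = -0.332, d' = 1.458
B: z(0.63) = 0.332, z(0.36) = -0.358, d' = 0.690
Δd' = d'_A − d'_B = 1.458 − 0.690 = 0.768
A has the higher sensitivity.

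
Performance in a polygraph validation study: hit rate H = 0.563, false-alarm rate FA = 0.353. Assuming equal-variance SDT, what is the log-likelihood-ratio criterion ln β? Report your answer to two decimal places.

Φ⁻¹(H) = Φ⁻¹(0.563) = 0.159
Φ⁻¹(FA) = Φ⁻¹(0.353) = -0.377
ln β = −½·[z(H)² − z(FA)²] = −0.5 × (0.025 − 0.142) = 0.0585

ln β = 0.06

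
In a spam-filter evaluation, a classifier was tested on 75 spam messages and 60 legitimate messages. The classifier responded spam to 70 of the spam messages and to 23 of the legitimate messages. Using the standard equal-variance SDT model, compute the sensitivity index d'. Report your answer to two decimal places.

H = 70/75 = 0.9333
FA = 23/60 = 0.3833
z(0.9333) = 1.5008, z(0.3833) = -0.2968
d' = z(H) − z(FA) = 1.5008 − (-0.2968) = 1.7976

d' = 1.80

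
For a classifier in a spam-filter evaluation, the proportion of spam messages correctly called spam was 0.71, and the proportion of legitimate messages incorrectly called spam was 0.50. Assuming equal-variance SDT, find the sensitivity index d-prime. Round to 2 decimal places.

d-prime = 0.55

Φ⁻¹(H) = 0.553
Φ⁻¹(FA) = 0.000
d' = z(H) − z(FA) = 0.553 − 0.000 = 0.553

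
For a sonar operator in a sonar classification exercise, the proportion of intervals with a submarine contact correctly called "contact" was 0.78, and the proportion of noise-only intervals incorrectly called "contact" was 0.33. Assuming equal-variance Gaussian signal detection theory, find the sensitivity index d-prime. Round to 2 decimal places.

d-prime = 1.21

z(H) = z(0.78) = 0.7722
z(FA) = z(0.33) = -0.4399
d' = z(H) − z(FA) = 0.7722 − (-0.4399) = 1.2121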